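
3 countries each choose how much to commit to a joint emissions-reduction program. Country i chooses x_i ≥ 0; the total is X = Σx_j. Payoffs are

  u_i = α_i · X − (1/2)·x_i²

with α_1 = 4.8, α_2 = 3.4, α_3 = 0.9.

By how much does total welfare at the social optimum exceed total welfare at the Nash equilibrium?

Country i's FOC: ∂u_i/∂x_i = α_i − x_i = 0, so x_i* = α_i.
NE contributions = (4.8, 3.4, 0.9); X = 9.1.
W^NE = (Σα)·X − ½Σα_i² = 9.1² − ½·35.41 = 65.105.
Planner sets x_i = Σα_j = 9.1 for every i, so X^SO = 3·9.1 = 27.3.
W^SO = (Σα)·X^SO − ½·3·(Σα)² = (3/2)·9.1² = 124.215.
Deadweight loss = W^SO − W^NE = 59.11.

59.11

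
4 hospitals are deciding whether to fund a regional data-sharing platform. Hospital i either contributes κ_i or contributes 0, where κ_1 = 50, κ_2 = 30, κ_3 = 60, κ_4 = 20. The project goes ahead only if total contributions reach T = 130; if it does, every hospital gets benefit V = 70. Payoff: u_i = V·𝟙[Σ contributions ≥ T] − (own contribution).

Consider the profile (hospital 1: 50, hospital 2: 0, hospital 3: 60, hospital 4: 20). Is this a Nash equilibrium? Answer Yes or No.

Yes

Total = 130 ≥ 130: provided.
Hospital 1 (pledges 50, payoff 20): dropping to 0 → total 80, payoff 0. No gain.
Hospital 2 (pledges 0, payoff 70): pledging 30 → total 160, payoff 40. No gain.
Hospital 3 (pledges 60, payoff 10): dropping to 0 → total 70, payoff 0. No gain.
Hospital 4 (pledges 20, payoff 50): dropping to 0 → total 110, payoff 0. No gain.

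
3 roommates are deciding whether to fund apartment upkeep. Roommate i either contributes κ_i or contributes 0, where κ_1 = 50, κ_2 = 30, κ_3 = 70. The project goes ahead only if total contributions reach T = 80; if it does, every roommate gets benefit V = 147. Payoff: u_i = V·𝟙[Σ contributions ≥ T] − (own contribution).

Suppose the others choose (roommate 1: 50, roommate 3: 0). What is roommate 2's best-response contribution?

30

Others' total = 50. Contributing 30 brings total to 80 ≥ 80: gain V − κ_2 = 117.
Best response: 30.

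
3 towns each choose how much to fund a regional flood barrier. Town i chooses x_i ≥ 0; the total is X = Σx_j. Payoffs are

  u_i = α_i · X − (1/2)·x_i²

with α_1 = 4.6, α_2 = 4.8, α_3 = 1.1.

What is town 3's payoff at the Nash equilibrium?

Town i's FOC: ∂u_i/∂x_i = α_i − x_i = 0, so x_i* = α_i.
NE contributions = (4.6, 4.8, 1.1); X = 10.5.
u_3 = α_3·X − ½·(x_3)² = 1.1·10.5 − ½·1.1² = 10.945.

10.945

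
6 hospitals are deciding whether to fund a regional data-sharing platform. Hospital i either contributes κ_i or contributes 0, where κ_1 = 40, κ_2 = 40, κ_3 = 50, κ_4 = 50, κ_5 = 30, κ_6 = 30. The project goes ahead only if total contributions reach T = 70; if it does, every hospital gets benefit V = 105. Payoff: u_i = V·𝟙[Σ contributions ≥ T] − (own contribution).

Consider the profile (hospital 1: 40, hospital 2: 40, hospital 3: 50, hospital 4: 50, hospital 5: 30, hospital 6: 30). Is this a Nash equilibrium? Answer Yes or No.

No

Total = 240 ≥ 70: provided.
Hospital 1 (pledges 40, payoff 65): dropping to 0 → total 200, payoff 105. Profitable deviation.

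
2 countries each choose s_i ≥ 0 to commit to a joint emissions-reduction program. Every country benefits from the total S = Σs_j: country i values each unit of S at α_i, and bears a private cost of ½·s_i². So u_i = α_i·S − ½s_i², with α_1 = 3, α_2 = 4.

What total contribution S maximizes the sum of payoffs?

14

Planner FOC: ∂(Σu_j)/∂s_i = (Σα_j) − s_i = 0, so s_i^SO = Σα_j = 7 for every i; S^SO = 14.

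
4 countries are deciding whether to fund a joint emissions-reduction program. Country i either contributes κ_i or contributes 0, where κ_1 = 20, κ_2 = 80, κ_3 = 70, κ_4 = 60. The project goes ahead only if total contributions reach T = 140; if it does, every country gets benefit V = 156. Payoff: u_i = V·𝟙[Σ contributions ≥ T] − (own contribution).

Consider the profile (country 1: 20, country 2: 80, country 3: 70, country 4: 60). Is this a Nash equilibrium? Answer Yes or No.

Total = 230 ≥ 140: provided.
Country 1 (pledges 20, payoff 136): dropping to 0 → total 210, payoff 156. Profitable deviation.

No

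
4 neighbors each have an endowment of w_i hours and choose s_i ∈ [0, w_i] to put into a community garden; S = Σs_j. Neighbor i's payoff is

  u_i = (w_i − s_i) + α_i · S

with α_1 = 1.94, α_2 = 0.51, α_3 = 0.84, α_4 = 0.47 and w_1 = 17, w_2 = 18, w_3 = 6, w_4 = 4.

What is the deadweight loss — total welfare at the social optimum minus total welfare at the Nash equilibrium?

77.28

∂u_i/∂s_i = α_i − 1, so neighbor i contributes w_i if α_i > 1, else 0.
α_i > 1 for i ∈ {1}; NE contributions (17, 0, 0, 0), S = 17.
W^NE = Σw_i − S^NE + (Σα_i)·S^NE = 45 + 2.76·17 = 91.92.
Planner: ∂(Σu_j)/∂s_i = Σα_j − 1 = 2.76 > 0, so everyone contributes w_i; S^SO = 45, W^SO = 45 + 2.76·45 = 169.2.
Deadweight loss = 77.28.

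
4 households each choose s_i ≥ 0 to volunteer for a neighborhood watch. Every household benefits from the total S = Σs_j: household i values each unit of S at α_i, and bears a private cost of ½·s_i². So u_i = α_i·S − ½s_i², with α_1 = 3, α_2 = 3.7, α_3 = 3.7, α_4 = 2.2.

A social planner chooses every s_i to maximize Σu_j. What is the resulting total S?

50.4

Planner FOC: ∂(Σu_j)/∂s_i = (Σα_j) − s_i = 0, so s_i^SO = Σα_j = 12.6 for every i; S^SO = 50.4.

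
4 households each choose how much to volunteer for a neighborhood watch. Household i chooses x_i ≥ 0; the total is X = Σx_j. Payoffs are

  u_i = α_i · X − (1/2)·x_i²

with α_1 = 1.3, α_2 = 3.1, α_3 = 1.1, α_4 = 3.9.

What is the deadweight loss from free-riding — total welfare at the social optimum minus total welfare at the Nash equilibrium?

Household i's FOC: ∂u_i/∂x_i = α_i − x_i = 0, so x_i* = α_i.
NE contributions = (1.3, 3.1, 1.1, 3.9); X = 9.4.
W^NE = (Σα)·X − ½Σα_i² = 9.4² − ½·27.72 = 74.5.
Planner sets x_i = Σα_j = 9.4 for every i, so X^SO = 4·9.4 = 37.6.
W^SO = (Σα)·X^SO − ½·4·(Σα)² = (4/2)·9.4² = 176.72.
Deadweight loss = W^SO − W^NE = 102.22.

102.22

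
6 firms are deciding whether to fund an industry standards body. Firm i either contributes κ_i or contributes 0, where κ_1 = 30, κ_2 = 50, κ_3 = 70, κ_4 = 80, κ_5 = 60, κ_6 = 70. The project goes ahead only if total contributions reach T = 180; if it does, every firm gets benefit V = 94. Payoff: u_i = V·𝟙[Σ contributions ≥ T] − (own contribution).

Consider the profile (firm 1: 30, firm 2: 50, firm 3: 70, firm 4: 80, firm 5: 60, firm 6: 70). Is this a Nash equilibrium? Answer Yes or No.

Total = 360 ≥ 180: provided.
Firm 1 (pledges 30, payoff 64): dropping to 0 → total 330, payoff 94. Profitable deviation.

No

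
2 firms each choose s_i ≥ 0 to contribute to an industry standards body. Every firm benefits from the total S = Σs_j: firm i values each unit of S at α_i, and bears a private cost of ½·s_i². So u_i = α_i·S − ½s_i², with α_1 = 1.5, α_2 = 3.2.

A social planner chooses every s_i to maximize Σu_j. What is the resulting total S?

Planner FOC: ∂(Σu_j)/∂s_i = (Σα_j) − s_i = 0, so s_i^SO = Σα_j = 4.7 for every i; S^SO = 9.4.

9.4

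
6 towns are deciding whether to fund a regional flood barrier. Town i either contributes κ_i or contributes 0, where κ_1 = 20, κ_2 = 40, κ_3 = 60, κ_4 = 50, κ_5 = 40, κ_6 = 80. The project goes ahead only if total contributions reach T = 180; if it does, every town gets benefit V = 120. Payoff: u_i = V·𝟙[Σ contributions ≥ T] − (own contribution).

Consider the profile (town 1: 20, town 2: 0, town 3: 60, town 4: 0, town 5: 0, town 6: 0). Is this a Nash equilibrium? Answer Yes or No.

No

Total = 80 < 180: not provided.
Town 1 (pledges 20, payoff -20): dropping to 0 → total 60, payoff 0. Profitable deviation.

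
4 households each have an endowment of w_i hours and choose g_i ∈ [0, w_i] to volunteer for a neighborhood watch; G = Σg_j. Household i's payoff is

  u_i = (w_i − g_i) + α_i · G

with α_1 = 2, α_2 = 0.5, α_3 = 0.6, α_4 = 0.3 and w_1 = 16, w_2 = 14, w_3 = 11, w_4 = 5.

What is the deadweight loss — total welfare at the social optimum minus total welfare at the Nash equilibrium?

72

∂u_i/∂g_i = α_i − 1, so household i contributes w_i if α_i > 1, else 0.
α_i > 1 for i ∈ {1}; NE contributions (16, 0, 0, 0), G = 16.
W^NE = Σw_i − G^NE + (Σα_i)·G^NE = 46 + 2.4·16 = 84.4.
Planner: ∂(Σu_j)/∂g_i = Σα_j − 1 = 2.4 > 0, so everyone contributes w_i; G^SO = 46, W^SO = 46 + 2.4·46 = 156.4.
Deadweight loss = 72.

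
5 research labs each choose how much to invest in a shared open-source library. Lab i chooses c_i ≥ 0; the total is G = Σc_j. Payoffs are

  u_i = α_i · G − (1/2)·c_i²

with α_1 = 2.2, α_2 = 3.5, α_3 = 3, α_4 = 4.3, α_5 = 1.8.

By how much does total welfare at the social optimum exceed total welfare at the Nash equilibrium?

352.47

Lab i's FOC: ∂u_i/∂c_i = α_i − c_i = 0, so c_i* = α_i.
NE contributions = (2.2, 3.5, 3, 4.3, 1.8); G = 14.8.
W^NE = (Σα)·G − ½Σα_i² = 14.8² − ½·47.82 = 195.13.
Planner sets c_i = Σα_j = 14.8 for every i, so G^SO = 5·14.8 = 74.
W^SO = (Σα)·G^SO − ½·5·(Σα)² = (5/2)·14.8² = 547.6.
Deadweight loss = W^SO − W^NE = 352.47.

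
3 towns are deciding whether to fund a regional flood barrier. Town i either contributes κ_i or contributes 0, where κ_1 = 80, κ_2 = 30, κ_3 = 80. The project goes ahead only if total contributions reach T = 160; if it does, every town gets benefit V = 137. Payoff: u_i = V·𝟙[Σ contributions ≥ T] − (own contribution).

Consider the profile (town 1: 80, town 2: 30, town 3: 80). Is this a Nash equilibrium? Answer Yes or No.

No

Total = 190 ≥ 160: provided.
Town 1 (pledges 80, payoff 57): dropping to 0 → total 110, payoff 0. No gain.
Town 2 (pledges 30, payoff 107): dropping to 0 → total 160, payoff 137. Profitable deviation.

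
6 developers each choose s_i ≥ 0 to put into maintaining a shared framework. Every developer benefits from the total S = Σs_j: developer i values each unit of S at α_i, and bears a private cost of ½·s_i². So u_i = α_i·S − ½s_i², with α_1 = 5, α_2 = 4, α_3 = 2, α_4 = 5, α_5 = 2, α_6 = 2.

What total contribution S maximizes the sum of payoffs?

120

Planner FOC: ∂(Σu_j)/∂s_i = (Σα_j) − s_i = 0, so s_i^SO = Σα_j = 20 for every i; S^SO = 120.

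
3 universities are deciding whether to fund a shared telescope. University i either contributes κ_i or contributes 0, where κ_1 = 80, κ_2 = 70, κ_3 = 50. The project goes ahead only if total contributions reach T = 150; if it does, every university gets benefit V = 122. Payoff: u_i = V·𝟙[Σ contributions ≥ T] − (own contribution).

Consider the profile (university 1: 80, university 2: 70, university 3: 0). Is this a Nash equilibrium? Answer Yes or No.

Total = 150 ≥ 150: provided.
University 1 (pledges 80, payoff 42): dropping to 0 → total 70, payoff 0. No gain.
University 2 (pledges 70, payoff 52): dropping to 0 → total 80, payoff 0. No gain.
University 3 (pledges 0, payoff 122): pledging 50 → total 200, payoff 72. No gain.

Yes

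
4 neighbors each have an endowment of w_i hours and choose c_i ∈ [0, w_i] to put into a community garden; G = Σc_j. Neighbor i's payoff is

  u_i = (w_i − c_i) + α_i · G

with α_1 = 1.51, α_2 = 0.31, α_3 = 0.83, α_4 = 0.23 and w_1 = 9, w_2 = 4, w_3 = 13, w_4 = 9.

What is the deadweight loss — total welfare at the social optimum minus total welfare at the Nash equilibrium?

∂u_i/∂c_i = α_i − 1, so neighbor i contributes w_i if α_i > 1, else 0.
α_i > 1 for i ∈ {1}; NE contributions (9, 0, 0, 0), G = 9.
W^NE = Σw_i − G^NE + (Σα_i)·G^NE = 35 + 1.88·9 = 51.92.
Planner: ∂(Σu_j)/∂c_i = Σα_j − 1 = 1.88 > 0, so everyone contributes w_i; G^SO = 35, W^SO = 35 + 1.88·35 = 100.8.
Deadweight loss = 48.88.

48.88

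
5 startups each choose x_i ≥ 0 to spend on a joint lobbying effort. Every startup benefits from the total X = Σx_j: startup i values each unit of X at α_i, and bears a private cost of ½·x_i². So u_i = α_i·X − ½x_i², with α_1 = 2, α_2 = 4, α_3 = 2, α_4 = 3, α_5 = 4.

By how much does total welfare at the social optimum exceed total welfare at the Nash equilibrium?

362

Startup i's FOC: ∂u_i/∂x_i = α_i − x_i = 0, so x_i* = α_i.
NE contributions = (2, 4, 2, 3, 4); X = 15.
W^NE = (Σα)·X − ½Σα_i² = 15² − ½·49 = 200.5.
Planner sets x_i = Σα_j = 15 for every i, so X^SO = 5·15 = 75.
W^SO = (Σα)·X^SO − ½·5·(Σα)² = (5/2)·15² = 562.5.
Deadweight loss = W^SO − W^NE = 362.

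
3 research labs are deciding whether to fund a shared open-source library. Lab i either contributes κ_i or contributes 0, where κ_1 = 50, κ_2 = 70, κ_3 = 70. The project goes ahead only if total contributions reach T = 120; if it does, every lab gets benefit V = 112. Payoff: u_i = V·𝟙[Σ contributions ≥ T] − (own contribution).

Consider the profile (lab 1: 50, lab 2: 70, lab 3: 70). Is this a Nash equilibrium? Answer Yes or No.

No

Total = 190 ≥ 120: provided.
Lab 1 (pledges 50, payoff 62): dropping to 0 → total 140, payoff 112. Profitable deviation.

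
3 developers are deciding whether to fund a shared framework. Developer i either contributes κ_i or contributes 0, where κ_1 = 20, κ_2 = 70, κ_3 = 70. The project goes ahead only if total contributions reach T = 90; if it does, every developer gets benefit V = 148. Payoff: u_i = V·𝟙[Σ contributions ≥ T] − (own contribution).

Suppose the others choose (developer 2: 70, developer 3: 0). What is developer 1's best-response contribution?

Others' total = 70. Contributing 20 brings total to 90 ≥ 90: gain V − κ_1 = 128.
Best response: 20.

20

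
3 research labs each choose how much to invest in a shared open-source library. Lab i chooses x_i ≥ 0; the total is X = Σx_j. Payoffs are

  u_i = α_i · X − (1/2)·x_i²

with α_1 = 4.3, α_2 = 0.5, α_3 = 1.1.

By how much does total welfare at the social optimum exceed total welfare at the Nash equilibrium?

27.38

Lab i's FOC: ∂u_i/∂x_i = α_i − x_i = 0, so x_i* = α_i.
NE contributions = (4.3, 0.5, 1.1); X = 5.9.
W^NE = (Σα)·X − ½Σα_i² = 5.9² − ½·19.95 = 24.835.
Planner sets x_i = Σα_j = 5.9 for every i, so X^SO = 3·5.9 = 17.7.
W^SO = (Σα)·X^SO − ½·3·(Σα)² = (3/2)·5.9² = 52.215.
Deadweight loss = W^SO − W^NE = 27.38.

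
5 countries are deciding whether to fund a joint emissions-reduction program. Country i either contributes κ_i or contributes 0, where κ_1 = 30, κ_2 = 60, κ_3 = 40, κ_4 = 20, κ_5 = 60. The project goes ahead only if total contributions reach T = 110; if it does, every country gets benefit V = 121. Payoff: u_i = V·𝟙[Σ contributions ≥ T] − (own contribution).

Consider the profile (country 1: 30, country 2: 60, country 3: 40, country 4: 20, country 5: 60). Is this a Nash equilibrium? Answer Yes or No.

Total = 210 ≥ 110: provided.
Country 1 (pledges 30, payoff 91): dropping to 0 → total 180, payoff 121. Profitable deviation.

No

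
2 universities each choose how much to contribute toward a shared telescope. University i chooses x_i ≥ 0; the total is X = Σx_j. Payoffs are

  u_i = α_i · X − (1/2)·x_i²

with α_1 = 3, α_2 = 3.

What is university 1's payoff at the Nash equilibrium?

13.5

University i's FOC: ∂u_i/∂x_i = α_i − x_i = 0, so x_i* = α_i.
NE contributions = (3, 3); X = 6.
u_1 = α_1·X − ½·(x_1)² = 3·6 − ½·3² = 13.5.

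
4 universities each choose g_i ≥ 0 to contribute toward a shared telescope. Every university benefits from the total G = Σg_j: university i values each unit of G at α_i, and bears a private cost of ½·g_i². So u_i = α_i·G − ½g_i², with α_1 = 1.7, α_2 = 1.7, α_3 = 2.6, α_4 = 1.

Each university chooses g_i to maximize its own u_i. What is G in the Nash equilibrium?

7

University i's FOC: ∂u_i/∂g_i = α_i − g_i = 0, so g_i* = α_i.
NE contributions = (1.7, 1.7, 2.6, 1); G = 7.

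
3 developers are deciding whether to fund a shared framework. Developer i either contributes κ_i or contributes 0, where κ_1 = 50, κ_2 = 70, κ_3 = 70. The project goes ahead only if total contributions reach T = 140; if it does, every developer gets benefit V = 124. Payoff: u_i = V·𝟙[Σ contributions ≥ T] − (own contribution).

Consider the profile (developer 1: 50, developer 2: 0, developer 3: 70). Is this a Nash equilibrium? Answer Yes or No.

Total = 120 < 140: not provided.
Developer 1 (pledges 50, payoff -50): dropping to 0 → total 70, payoff 0. Profitable deviation.

No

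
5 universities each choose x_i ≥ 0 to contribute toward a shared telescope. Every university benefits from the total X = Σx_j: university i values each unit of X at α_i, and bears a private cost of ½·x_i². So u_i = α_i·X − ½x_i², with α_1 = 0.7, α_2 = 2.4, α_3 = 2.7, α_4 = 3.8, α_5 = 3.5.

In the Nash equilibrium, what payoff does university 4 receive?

University i's FOC: ∂u_i/∂x_i = α_i − x_i = 0, so x_i* = α_i.
NE contributions = (0.7, 2.4, 2.7, 3.8, 3.5); X = 13.1.
u_4 = α_4·X − ½·(x_4)² = 3.8·13.1 − ½·3.8² = 42.56.

42.56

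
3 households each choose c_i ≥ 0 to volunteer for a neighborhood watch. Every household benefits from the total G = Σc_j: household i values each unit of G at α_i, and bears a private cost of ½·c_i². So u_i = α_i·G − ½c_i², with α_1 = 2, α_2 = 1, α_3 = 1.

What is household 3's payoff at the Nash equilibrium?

3.5

Household i's FOC: ∂u_i/∂c_i = α_i − c_i = 0, so c_i* = α_i.
NE contributions = (2, 1, 1); G = 4.
u_3 = α_3·G − ½·(c_3)² = 1·4 − ½·1² = 3.5.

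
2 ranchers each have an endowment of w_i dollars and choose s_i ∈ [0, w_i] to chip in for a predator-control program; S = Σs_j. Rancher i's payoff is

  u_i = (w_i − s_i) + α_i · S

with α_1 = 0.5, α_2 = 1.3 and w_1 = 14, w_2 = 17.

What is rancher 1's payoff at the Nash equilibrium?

∂u_i/∂s_i = α_i − 1, so rancher i contributes w_i if α_i > 1, else 0.
α_i > 1 for i ∈ {2}; NE contributions (0, 17), S = 17.
u_1 = (14 − 0) + 0.5·17 = 22.5.

22.5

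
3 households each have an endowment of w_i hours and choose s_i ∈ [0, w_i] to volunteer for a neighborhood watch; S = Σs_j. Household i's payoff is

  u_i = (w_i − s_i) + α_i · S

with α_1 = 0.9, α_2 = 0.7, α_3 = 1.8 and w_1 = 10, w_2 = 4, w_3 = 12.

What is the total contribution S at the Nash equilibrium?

12

∂u_i/∂s_i = α_i − 1, so household i contributes w_i if α_i > 1, else 0.
α_i > 1 for i ∈ {3}; NE contributions (0, 0, 12), S = 12.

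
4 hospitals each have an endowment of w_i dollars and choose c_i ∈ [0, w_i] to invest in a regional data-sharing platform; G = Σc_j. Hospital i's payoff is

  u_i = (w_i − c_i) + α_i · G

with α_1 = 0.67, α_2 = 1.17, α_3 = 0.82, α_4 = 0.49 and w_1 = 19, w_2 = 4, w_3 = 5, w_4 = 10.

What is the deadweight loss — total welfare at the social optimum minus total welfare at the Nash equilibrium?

73.1

∂u_i/∂c_i = α_i − 1, so hospital i contributes w_i if α_i > 1, else 0.
α_i > 1 for i ∈ {2}; NE contributions (0, 4, 0, 0), G = 4.
W^NE = Σw_i − G^NE + (Σα_i)·G^NE = 38 + 2.15·4 = 46.6.
Planner: ∂(Σu_j)/∂c_i = Σα_j − 1 = 2.15 > 0, so everyone contributes w_i; G^SO = 38, W^SO = 38 + 2.15·38 = 119.7.
Deadweight loss = 73.1.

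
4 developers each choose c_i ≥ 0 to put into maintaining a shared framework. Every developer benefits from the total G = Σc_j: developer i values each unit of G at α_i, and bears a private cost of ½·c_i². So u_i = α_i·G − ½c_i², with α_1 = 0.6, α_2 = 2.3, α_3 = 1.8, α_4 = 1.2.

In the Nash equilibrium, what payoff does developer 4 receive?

Developer i's FOC: ∂u_i/∂c_i = α_i − c_i = 0, so c_i* = α_i.
NE contributions = (0.6, 2.3, 1.8, 1.2); G = 5.9.
u_4 = α_4·G − ½·(c_4)² = 1.2·5.9 − ½·1.2² = 6.36.

6.36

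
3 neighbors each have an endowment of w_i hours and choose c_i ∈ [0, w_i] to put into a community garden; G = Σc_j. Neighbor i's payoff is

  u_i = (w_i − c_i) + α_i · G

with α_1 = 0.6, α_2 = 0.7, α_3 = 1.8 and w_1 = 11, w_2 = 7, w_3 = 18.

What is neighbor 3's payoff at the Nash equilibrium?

32.4

∂u_i/∂c_i = α_i − 1, so neighbor i contributes w_i if α_i > 1, else 0.
α_i > 1 for i ∈ {3}; NE contributions (0, 0, 18), G = 18.
u_3 = (18 − 18) + 1.8·18 = 32.4.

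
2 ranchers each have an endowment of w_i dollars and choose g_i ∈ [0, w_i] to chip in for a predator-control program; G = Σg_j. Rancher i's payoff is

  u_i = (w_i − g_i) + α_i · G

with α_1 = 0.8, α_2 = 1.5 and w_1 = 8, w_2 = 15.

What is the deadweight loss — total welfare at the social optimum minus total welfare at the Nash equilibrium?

10.4

∂u_i/∂g_i = α_i − 1, so rancher i contributes w_i if α_i > 1, else 0.
α_i > 1 for i ∈ {2}; NE contributions (0, 15), G = 15.
W^NE = Σw_i − G^NE + (Σα_i)·G^NE = 23 + 1.3·15 = 42.5.
Planner: ∂(Σu_j)/∂g_i = Σα_j − 1 = 1.3 > 0, so everyone contributes w_i; G^SO = 23, W^SO = 23 + 1.3·23 = 52.9.
Deadweight loss = 10.4.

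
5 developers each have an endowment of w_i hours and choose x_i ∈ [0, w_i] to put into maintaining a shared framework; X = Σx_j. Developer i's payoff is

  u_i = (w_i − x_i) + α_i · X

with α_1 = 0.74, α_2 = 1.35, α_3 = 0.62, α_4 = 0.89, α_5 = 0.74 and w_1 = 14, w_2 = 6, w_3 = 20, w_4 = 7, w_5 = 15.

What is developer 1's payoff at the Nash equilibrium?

18.44

∂u_i/∂x_i = α_i − 1, so developer i contributes w_i if α_i > 1, else 0.
α_i > 1 for i ∈ {2}; NE contributions (0, 6, 0, 0, 0), X = 6.
u_1 = (14 − 0) + 0.74·6 = 18.44.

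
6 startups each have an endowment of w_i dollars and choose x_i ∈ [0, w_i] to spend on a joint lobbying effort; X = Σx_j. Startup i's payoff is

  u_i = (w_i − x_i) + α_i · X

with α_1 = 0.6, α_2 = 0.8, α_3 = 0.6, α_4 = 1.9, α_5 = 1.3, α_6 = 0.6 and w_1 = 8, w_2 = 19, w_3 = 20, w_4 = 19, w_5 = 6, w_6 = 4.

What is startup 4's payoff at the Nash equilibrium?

∂u_i/∂x_i = α_i − 1, so startup i contributes w_i if α_i > 1, else 0.
α_i > 1 for i ∈ {4, 5}; NE contributions (0, 0, 0, 19, 6, 0), X = 25.
u_4 = (19 − 19) + 1.9·25 = 47.5.

47.5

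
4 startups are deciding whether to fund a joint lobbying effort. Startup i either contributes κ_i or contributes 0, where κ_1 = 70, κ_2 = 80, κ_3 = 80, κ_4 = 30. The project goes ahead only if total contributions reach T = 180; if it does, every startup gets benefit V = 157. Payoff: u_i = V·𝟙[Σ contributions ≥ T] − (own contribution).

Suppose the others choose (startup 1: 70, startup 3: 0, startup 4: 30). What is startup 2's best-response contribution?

Others' total = 100. Contributing 80 brings total to 180 ≥ 180: gain V − κ_2 = 77.
Best response: 80.

80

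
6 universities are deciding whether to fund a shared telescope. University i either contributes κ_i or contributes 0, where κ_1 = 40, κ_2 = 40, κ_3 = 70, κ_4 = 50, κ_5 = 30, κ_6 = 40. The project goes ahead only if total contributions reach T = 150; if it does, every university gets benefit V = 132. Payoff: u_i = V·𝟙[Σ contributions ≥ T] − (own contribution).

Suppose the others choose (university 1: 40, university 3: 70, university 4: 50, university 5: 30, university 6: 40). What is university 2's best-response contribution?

Others' total = 230 ≥ 150; contributing adds cost 40 for no extra benefit.
Best response: 0.

0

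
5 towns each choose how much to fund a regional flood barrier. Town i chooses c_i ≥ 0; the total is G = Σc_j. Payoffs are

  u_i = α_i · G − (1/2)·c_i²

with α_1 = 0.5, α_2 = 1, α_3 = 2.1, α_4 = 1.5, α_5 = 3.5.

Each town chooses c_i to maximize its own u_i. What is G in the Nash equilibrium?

8.6

Town i's FOC: ∂u_i/∂c_i = α_i − c_i = 0, so c_i* = α_i.
NE contributions = (0.5, 1, 2.1, 1.5, 3.5); G = 8.6.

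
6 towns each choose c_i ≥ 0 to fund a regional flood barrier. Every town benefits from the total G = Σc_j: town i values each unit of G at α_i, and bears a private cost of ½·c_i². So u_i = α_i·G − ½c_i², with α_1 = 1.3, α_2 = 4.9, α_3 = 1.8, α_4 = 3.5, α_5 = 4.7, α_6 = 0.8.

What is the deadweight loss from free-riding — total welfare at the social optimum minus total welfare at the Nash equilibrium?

Town i's FOC: ∂u_i/∂c_i = α_i − c_i = 0, so c_i* = α_i.
NE contributions = (1.3, 4.9, 1.8, 3.5, 4.7, 0.8); G = 17.
W^NE = (Σα)·G − ½Σα_i² = 17² − ½·63.92 = 257.04.
Planner sets c_i = Σα_j = 17 for every i, so G^SO = 6·17 = 102.
W^SO = (Σα)·G^SO − ½·6·(Σα)² = (6/2)·17² = 867.
Deadweight loss = W^SO − W^NE = 609.96.

609.96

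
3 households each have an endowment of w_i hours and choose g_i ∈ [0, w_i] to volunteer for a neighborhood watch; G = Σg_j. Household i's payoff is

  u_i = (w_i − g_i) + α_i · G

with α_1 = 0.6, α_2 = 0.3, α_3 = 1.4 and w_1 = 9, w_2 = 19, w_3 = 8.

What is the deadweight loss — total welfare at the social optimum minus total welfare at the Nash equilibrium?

36.4

∂u_i/∂g_i = α_i − 1, so household i contributes w_i if α_i > 1, else 0.
α_i > 1 for i ∈ {3}; NE contributions (0, 0, 8), G = 8.
W^NE = Σw_i − G^NE + (Σα_i)·G^NE = 36 + 1.3·8 = 46.4.
Planner: ∂(Σu_j)/∂g_i = Σα_j − 1 = 1.3 > 0, so everyone contributes w_i; G^SO = 36, W^SO = 36 + 1.3·36 = 82.8.
Deadweight loss = 36.4.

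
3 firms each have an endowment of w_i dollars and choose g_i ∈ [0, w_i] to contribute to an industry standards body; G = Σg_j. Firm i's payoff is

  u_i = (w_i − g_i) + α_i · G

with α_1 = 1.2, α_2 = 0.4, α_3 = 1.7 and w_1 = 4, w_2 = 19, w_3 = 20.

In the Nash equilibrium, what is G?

∂u_i/∂g_i = α_i − 1, so firm i contributes w_i if α_i > 1, else 0.
α_i > 1 for i ∈ {1, 3}; NE contributions (4, 0, 20), G = 24.

24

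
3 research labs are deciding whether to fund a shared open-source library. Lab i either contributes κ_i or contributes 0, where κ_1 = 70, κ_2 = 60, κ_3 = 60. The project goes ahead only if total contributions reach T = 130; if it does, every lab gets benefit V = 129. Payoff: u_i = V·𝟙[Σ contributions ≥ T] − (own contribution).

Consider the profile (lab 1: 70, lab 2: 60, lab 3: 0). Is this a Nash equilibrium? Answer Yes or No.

Yes

Total = 130 ≥ 130: provided.
Lab 1 (pledges 70, payoff 59): dropping to 0 → total 60, payoff 0. No gain.
Lab 2 (pledges 60, payoff 69): dropping to 0 → total 70, payoff 0. No gain.
Lab 3 (pledges 0, payoff 129): pledging 60 → total 190, payoff 69. No gain.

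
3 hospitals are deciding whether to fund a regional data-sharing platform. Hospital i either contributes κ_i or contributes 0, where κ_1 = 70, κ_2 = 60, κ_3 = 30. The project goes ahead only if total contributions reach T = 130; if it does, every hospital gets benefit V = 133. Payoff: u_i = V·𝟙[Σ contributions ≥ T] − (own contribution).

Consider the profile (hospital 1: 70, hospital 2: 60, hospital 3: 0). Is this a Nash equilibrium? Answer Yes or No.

Total = 130 ≥ 130: provided.
Hospital 1 (pledges 70, payoff 63): dropping to 0 → total 60, payoff 0. No gain.
Hospital 2 (pledges 60, payoff 73): dropping to 0 → total 70, payoff 0. No gain.
Hospital 3 (pledges 0, payoff 133): pledging 30 → total 160, payoff 103. No gain.

Yes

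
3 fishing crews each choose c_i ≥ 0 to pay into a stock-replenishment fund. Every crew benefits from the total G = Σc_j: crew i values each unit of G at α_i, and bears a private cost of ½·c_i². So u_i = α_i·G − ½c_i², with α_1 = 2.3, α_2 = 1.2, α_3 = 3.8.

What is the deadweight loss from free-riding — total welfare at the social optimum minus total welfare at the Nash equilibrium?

37.23

Crew i's FOC: ∂u_i/∂c_i = α_i − c_i = 0, so c_i* = α_i.
NE contributions = (2.3, 1.2, 3.8); G = 7.3.
W^NE = (Σα)·G − ½Σα_i² = 7.3² − ½·21.17 = 42.705.
Planner sets c_i = Σα_j = 7.3 for every i, so G^SO = 3·7.3 = 21.9.
W^SO = (Σα)·G^SO − ½·3·(Σα)² = (3/2)·7.3² = 79.935.
Deadweight loss = W^SO − W^NE = 37.23.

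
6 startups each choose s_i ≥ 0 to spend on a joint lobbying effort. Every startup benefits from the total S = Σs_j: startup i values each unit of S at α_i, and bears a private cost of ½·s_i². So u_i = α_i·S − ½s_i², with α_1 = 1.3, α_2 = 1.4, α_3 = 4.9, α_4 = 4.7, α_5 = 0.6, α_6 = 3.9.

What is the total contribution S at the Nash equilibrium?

16.8

Startup i's FOC: ∂u_i/∂s_i = α_i − s_i = 0, so s_i* = α_i.
NE contributions = (1.3, 1.4, 4.9, 4.7, 0.6, 3.9); S = 16.8.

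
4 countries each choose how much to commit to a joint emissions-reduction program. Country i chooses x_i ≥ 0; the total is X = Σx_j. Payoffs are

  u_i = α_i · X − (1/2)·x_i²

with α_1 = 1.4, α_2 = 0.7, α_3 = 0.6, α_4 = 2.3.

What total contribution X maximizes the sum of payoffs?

Planner FOC: ∂(Σu_j)/∂x_i = (Σα_j) − x_i = 0, so x_i^SO = Σα_j = 5 for every i; X^SO = 20.

20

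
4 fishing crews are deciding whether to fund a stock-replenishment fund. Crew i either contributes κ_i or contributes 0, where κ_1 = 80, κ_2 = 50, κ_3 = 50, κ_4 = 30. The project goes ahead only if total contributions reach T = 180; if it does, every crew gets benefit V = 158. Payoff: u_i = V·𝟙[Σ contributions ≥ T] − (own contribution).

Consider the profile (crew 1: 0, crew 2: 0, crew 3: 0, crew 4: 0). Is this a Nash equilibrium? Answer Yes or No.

Yes

Total = 0 < 180: not provided.
Crew 1 (pledges 0, payoff 0): pledging 80 → total 80, payoff -80. No gain.
Crew 2 (pledges 0, payoff 0): pledging 50 → total 50, payoff -50. No gain.
Crew 3 (pledges 0, payoff 0): pledging 50 → total 50, payoff -50. No gain.
Crew 4 (pledges 0, payoff 0): pledging 30 → total 30, payoff -30. No gain.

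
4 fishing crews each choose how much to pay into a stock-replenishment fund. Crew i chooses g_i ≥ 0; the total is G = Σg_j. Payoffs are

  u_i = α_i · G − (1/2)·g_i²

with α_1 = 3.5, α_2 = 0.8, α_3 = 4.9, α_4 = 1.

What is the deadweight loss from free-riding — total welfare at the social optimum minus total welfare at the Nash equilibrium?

Crew i's FOC: ∂u_i/∂g_i = α_i − g_i = 0, so g_i* = α_i.
NE contributions = (3.5, 0.8, 4.9, 1); G = 10.2.
W^NE = (Σα)·G − ½Σα_i² = 10.2² − ½·37.9 = 85.09.
Planner sets g_i = Σα_j = 10.2 for every i, so G^SO = 4·10.2 = 40.8.
W^SO = (Σα)·G^SO − ½·4·(Σα)² = (4/2)·10.2² = 208.08.
Deadweight loss = W^SO − W^NE = 122.99.

122.99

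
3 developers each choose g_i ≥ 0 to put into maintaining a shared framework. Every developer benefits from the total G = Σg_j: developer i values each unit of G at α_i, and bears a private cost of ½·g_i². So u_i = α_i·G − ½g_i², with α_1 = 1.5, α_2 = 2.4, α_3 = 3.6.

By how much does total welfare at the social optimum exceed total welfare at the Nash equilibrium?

38.61

Developer i's FOC: ∂u_i/∂g_i = α_i − g_i = 0, so g_i* = α_i.
NE contributions = (1.5, 2.4, 3.6); G = 7.5.
W^NE = (Σα)·G − ½Σα_i² = 7.5² − ½·20.97 = 45.765.
Planner sets g_i = Σα_j = 7.5 for every i, so G^SO = 3·7.5 = 22.5.
W^SO = (Σα)·G^SO − ½·3·(Σα)² = (3/2)·7.5² = 84.375.
Deadweight loss = W^SO − W^NE = 38.61.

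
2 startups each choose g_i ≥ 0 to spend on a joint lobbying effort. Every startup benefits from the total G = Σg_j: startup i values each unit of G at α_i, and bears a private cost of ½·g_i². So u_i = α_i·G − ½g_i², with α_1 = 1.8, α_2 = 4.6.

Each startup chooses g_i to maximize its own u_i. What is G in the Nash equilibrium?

Startup i's FOC: ∂u_i/∂g_i = α_i − g_i = 0, so g_i* = α_i.
NE contributions = (1.8, 4.6); G = 6.4.

6.4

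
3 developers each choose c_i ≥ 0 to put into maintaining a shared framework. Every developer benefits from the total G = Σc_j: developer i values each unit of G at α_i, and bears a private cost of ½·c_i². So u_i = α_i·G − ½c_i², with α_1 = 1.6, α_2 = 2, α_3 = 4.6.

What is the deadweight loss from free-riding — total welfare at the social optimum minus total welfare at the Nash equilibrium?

Developer i's FOC: ∂u_i/∂c_i = α_i − c_i = 0, so c_i* = α_i.
NE contributions = (1.6, 2, 4.6); G = 8.2.
W^NE = (Σα)·G − ½Σα_i² = 8.2² − ½·27.72 = 53.38.
Planner sets c_i = Σα_j = 8.2 for every i, so G^SO = 3·8.2 = 24.6.
W^SO = (Σα)·G^SO − ½·3·(Σα)² = (3/2)·8.2² = 100.86.
Deadweight loss = W^SO − W^NE = 47.48.

47.48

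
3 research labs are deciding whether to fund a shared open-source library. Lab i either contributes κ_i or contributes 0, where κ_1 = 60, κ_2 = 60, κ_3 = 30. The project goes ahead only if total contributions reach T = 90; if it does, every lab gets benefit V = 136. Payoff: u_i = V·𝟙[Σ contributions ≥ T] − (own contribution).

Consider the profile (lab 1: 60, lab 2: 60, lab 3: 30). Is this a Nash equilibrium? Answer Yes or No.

Total = 150 ≥ 90: provided.
Lab 1 (pledges 60, payoff 76): dropping to 0 → total 90, payoff 136. Profitable deviation.

No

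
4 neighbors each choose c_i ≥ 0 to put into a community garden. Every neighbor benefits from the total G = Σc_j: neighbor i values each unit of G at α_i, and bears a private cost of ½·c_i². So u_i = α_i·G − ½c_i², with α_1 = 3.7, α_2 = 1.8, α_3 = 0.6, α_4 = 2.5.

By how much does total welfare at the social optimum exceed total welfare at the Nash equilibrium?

Neighbor i's FOC: ∂u_i/∂c_i = α_i − c_i = 0, so c_i* = α_i.
NE contributions = (3.7, 1.8, 0.6, 2.5); G = 8.6.
W^NE = (Σα)·G − ½Σα_i² = 8.6² − ½·23.54 = 62.19.
Planner sets c_i = Σα_j = 8.6 for every i, so G^SO = 4·8.6 = 34.4.
W^SO = (Σα)·G^SO − ½·4·(Σα)² = (4/2)·8.6² = 147.92.
Deadweight loss = W^SO − W^NE = 85.73.

85.73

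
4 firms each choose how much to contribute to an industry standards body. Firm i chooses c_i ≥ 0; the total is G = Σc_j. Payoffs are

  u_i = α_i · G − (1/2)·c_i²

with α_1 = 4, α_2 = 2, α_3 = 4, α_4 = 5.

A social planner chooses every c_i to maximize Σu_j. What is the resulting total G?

Planner FOC: ∂(Σu_j)/∂c_i = (Σα_j) − c_i = 0, so c_i^SO = Σα_j = 15 for every i; G^SO = 60.

60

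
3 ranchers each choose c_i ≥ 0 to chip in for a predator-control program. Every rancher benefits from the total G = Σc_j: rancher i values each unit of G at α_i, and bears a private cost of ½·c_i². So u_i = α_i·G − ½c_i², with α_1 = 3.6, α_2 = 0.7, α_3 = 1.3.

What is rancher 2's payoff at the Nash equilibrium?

Rancher i's FOC: ∂u_i/∂c_i = α_i − c_i = 0, so c_i* = α_i.
NE contributions = (3.6, 0.7, 1.3); G = 5.6.
u_2 = α_2·G − ½·(c_2)² = 0.7·5.6 − ½·0.7² = 3.675.

3.675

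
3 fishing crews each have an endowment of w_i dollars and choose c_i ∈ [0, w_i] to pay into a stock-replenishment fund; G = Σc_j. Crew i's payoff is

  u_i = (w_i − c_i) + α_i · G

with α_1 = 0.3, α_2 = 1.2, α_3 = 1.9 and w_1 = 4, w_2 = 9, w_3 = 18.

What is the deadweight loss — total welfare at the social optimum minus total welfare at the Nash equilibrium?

∂u_i/∂c_i = α_i − 1, so crew i contributes w_i if α_i > 1, else 0.
α_i > 1 for i ∈ {2, 3}; NE contributions (0, 9, 18), G = 27.
W^NE = Σw_i − G^NE + (Σα_i)·G^NE = 31 + 2.4·27 = 95.8.
Planner: ∂(Σu_j)/∂c_i = Σα_j − 1 = 2.4 > 0, so everyone contributes w_i; G^SO = 31, W^SO = 31 + 2.4·31 = 105.4.
Deadweight loss = 9.6.

9.6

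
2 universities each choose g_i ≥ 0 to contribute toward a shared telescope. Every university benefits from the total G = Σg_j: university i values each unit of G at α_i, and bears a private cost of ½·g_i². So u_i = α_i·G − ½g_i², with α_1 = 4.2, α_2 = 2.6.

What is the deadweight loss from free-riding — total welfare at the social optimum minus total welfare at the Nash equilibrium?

University i's FOC: ∂u_i/∂g_i = α_i − g_i = 0, so g_i* = α_i.
NE contributions = (4.2, 2.6); G = 6.8.
W^NE = (Σα)·G − ½Σα_i² = 6.8² − ½·24.4 = 34.04.
Planner sets g_i = Σα_j = 6.8 for every i, so G^SO = 2·6.8 = 13.6.
W^SO = (Σα)·G^SO − ½·2·(Σα)² = (2/2)·6.8² = 46.24.
Deadweight loss = W^SO − W^NE = 12.2.

12.2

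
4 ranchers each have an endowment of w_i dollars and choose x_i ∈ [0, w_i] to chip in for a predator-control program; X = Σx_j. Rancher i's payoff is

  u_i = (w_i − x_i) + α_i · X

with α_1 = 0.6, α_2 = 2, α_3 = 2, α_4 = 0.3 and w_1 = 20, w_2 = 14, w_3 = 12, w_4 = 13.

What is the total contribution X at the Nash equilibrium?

∂u_i/∂x_i = α_i − 1, so rancher i contributes w_i if α_i > 1, else 0.
α_i > 1 for i ∈ {2, 3}; NE contributions (0, 14, 12, 0), X = 26.

26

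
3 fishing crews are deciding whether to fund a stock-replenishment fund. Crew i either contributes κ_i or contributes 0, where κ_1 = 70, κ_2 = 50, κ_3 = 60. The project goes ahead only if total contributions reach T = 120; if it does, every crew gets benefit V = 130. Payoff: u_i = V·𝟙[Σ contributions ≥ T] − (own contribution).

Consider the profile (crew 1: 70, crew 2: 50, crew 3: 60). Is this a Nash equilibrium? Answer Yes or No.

No

Total = 180 ≥ 120: provided.
Crew 1 (pledges 70, payoff 60): dropping to 0 → total 110, payoff 0. No gain.
Crew 2 (pledges 50, payoff 80): dropping to 0 → total 130, payoff 130. Profitable deviation.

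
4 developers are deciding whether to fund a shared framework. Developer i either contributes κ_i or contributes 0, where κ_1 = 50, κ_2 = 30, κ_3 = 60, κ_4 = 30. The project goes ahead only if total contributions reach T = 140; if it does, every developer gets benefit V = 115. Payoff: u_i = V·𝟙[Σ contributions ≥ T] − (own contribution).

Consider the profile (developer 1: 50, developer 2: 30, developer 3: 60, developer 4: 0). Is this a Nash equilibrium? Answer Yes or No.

Yes

Total = 140 ≥ 140: provided.
Developer 1 (pledges 50, payoff 65): dropping to 0 → total 90, payoff 0. No gain.
Developer 2 (pledges 30, payoff 85): dropping to 0 → total 110, payoff 0. No gain.
Developer 3 (pledges 60, payoff 55): dropping to 0 → total 80, payoff 0. No gain.
Developer 4 (pledges 0, payoff 115): pledging 30 → total 170, payoff 85. No gain.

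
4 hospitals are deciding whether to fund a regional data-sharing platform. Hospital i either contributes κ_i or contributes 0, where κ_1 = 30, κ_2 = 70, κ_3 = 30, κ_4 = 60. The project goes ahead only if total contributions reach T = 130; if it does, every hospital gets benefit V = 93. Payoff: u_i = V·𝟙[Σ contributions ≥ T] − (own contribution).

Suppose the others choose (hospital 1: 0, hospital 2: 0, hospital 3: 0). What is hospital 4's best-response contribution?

0

Others' total = 0. Even contributing 60 gives 60 < 130: no benefit either way.
Best response: 0.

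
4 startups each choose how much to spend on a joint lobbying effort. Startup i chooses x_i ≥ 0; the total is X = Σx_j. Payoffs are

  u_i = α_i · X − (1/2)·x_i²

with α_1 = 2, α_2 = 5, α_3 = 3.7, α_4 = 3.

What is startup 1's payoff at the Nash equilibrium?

25.4

Startup i's FOC: ∂u_i/∂x_i = α_i − x_i = 0, so x_i* = α_i.
NE contributions = (2, 5, 3.7, 3); X = 13.7.
u_1 = α_1·X − ½·(x_1)² = 2·13.7 − ½·2² = 25.4.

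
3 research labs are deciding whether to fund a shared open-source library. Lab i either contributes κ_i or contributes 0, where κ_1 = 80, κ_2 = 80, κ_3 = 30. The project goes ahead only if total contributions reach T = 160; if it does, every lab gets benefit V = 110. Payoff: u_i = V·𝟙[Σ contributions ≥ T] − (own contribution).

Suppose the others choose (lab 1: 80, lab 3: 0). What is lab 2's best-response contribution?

80

Others' total = 80. Contributing 80 brings total to 160 ≥ 160: gain V − κ_2 = 30.
Best response: 80.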